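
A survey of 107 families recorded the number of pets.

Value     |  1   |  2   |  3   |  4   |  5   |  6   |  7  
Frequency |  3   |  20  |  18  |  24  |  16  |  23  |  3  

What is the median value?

4

Cumulative frequencies: 3, 23, 41, 65, 81, 104, 107
n = 107, so the median is the value in position (n+1)/2 = 54.
Position 54 falls at value 4.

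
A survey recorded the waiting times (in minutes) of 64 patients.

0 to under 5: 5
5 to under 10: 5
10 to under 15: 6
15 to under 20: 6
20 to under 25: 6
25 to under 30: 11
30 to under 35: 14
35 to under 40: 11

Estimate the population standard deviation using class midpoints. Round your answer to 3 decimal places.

11.099

Midpoints: 2.5, 7.5, 12.5, 17.5, 22.5, 27.5, 32.5, 37.5
n = 64, Σfm = 1535, mean = 23.9844
Σfm² = 44700
Σf(m − x̄)² = Σfm² − (Σfm)²/n = 44700 − 1535²/64 = 7883.9844
Population variance = 7883.9844 / 64 = 123.1873
Standard deviation = √123.1873 = 11.0990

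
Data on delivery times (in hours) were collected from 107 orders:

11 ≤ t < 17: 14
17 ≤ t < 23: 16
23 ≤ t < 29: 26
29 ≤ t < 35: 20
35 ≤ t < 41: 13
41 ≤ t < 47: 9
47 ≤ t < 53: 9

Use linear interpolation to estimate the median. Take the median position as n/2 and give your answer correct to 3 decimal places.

Cumulative frequencies: 14, 30, 56, 76, 89, 98, 107
n = 107; position = n/2 = 53.5.
This falls in the class 23 ≤ t < 29: L = 23, F = 30, f = 26, h = 6.
Median ≈ 23 + ((53.5 − 30) / 26) × 6 = 28.4231

28.423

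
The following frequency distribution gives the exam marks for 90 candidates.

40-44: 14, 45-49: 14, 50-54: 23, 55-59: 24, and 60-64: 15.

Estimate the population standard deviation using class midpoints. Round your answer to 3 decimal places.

Midpoints: 42, 47, 52, 57, 62
n = 90, Σfm = 4740, mean = 52.6667
Σfm² = 253450
Σf(m − x̄)² = Σfm² − (Σfm)²/n = 253450 − 4740²/90 = 3810.0000
Population variance = 3810.0000 / 90 = 42.3333
Standard deviation = √42.3333 = 6.5064

6.506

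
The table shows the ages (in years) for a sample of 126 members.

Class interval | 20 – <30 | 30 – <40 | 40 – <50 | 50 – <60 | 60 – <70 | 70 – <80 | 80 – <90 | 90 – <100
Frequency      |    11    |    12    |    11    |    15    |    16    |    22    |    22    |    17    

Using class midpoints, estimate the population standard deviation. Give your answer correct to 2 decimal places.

21.93

Midpoints: 25, 35, 45, 55, 65, 75, 85, 95
n = 126, Σfm = 8190, mean = 65.0000
Σfm² = 592950
Σf(m − x̄)² = Σfm² − (Σfm)²/n = 592950 − 8190²/126 = 60600.0000
Population variance = 60600.0000 / 126 = 480.9524
Standard deviation = √480.9524 = 21.9306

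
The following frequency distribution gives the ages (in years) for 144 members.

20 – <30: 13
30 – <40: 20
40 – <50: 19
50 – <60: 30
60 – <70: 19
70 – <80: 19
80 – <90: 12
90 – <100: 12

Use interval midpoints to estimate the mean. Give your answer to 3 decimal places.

Midpoints: 25, 35, 45, 55, 65, 75, 85, 95
Σfm = 13×25 + 20×35 + 19×45 + 30×55 + 19×65 + 19×75 + 12×85 + 12×95 = 8350
n = Σf = 144
Mean = 8350 / 144 = 57.9861

57.986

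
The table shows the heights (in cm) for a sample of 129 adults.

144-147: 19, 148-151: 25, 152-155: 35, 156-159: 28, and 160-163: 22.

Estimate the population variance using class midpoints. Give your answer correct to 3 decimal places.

Midpoints: 145.5, 149.5, 153.5, 157.5, 161.5
n = 129, Σfm = 19837.5, mean = 153.7791
Σfm² = 3054054.25
Σf(m − x̄)² = Σfm² − (Σfm)²/n = 3054054.25 − 19837.5²/129 = 3461.9535
Population variance = 3461.9535 / 129 = 26.8368

26.837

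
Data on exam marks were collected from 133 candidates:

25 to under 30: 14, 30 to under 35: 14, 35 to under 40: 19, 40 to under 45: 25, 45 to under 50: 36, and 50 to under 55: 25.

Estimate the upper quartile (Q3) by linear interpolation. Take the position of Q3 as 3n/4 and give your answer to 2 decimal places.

48.85

Cumulative frequencies: 14, 28, 47, 72, 108, 133
n = 133; position = 3n/4 = 99.75.
This falls in the class 45 to under 50: L = 45, F = 72, f = 36, h = 5.
Upper quartile ≈ 45 + ((99.75 − 72) / 36) × 5 = 48.8542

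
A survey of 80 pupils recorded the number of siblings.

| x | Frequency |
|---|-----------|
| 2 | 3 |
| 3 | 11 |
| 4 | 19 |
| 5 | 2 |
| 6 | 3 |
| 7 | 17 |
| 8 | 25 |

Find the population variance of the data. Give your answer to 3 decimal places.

4.224

Values: 2, 3, 4, 5, 6, 7, 8
n = 80, Σfx = 462, mean = 5.7750
Σfx² = 3006
Σf(x − x̄)² = Σfx² − (Σfx)²/n = 3006 − 462²/80 = 337.9500
Population variance = 337.9500 / 80 = 4.2244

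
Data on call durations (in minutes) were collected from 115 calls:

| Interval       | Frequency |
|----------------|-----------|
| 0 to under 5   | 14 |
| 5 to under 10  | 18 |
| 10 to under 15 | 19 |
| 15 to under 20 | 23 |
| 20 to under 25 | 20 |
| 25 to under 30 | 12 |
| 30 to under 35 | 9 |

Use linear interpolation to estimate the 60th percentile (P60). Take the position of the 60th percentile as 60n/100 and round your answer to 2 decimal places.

Cumulative frequencies: 14, 32, 51, 74, 94, 106, 115
n = 115; position = 60n/100 = 69.
This falls in the class 15 to under 20: L = 15, F = 51, f = 23, h = 5.
60th percentile ≈ 15 + ((69 − 51) / 23) × 5 = 18.9130

18.91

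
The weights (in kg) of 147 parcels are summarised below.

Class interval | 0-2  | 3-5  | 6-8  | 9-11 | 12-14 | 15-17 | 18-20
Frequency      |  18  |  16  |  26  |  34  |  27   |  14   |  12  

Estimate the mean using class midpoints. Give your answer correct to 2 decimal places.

9.57

Midpoints: 1, 4, 7, 10, 13, 16, 19
Σfm = 18×1 + 16×4 + 26×7 + 34×10 + 27×13 + 14×16 + 12×19 = 1407
n = Σf = 147
Mean = 1407 / 147 = 9.5714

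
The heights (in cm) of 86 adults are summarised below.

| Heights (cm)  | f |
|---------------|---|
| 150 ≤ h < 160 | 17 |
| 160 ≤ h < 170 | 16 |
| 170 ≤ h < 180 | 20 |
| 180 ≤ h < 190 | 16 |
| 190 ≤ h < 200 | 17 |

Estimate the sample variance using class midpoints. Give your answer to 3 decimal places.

Midpoints: 155, 165, 175, 185, 195
n = 86, Σfm = 15050, mean = 175.0000
Σfm² = 2650550
Σf(m − x̄)² = Σfm² − (Σfm)²/n = 2650550 − 15050²/86 = 16800.0000
Sample variance = 16800.0000 / 85 = 197.6471

197.647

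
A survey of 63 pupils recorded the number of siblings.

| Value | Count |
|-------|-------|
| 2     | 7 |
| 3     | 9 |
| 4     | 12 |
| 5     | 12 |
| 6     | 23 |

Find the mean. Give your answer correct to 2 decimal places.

Values: 2, 3, 4, 5, 6
Σfx = 7×2 + 9×3 + 12×4 + 12×5 + 23×6 = 287
n = Σf = 63
Mean = 287 / 63 = 4.5556

4.56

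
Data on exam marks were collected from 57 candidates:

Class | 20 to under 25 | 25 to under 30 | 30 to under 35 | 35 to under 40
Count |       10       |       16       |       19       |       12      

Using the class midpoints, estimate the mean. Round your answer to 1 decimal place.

Midpoints: 22.5, 27.5, 32.5, 37.5
Σfm = 10×22.5 + 16×27.5 + 19×32.5 + 12×37.5 = 1732.5
n = Σf = 57
Mean = 1732.5 / 57 = 30.3947

30.4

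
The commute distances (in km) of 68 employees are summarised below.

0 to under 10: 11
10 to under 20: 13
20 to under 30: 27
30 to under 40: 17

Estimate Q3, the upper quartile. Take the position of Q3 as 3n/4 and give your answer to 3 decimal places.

Cumulative frequencies: 11, 24, 51, 68
n = 68; position = 3n/4 = 51.
This falls in the class 20 to under 30: L = 20, F = 24, f = 27, h = 10.
Upper quartile ≈ 20 + ((51 − 24) / 27) × 10 = 30.0000

30.000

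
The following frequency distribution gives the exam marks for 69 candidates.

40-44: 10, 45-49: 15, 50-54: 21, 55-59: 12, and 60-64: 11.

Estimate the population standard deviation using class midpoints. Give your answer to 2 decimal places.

Midpoints: 42, 47, 52, 57, 62
n = 69, Σfm = 3583, mean = 51.9275
Σfm² = 188831
Σf(m − x̄)² = Σfm² − (Σfm)²/n = 188831 − 3583²/69 = 2774.6377
Population variance = 2774.6377 / 69 = 40.2121
Standard deviation = √40.2121 = 6.3413

6.34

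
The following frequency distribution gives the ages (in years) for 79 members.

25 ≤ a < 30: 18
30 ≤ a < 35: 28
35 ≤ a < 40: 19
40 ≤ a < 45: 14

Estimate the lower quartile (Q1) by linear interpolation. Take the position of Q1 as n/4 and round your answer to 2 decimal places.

Cumulative frequencies: 18, 46, 65, 79
n = 79; position = n/4 = 19.75.
This falls in the class 30 ≤ a < 35: L = 30, F = 18, f = 28, h = 5.
Lower quartile ≈ 30 + ((19.75 − 18) / 28) × 5 = 30.3125

30.31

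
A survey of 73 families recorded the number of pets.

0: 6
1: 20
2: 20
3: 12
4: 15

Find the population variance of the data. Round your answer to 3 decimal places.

Values: 0, 1, 2, 3, 4
n = 73, Σfx = 156, mean = 2.1370
Σfx² = 448
Σf(x − x̄)² = Σfx² − (Σfx)²/n = 448 − 156²/73 = 114.6301
Population variance = 114.6301 / 73 = 1.5703

1.570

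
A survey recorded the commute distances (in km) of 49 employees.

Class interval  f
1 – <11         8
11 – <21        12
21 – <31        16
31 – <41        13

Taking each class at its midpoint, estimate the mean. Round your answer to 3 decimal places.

Midpoints: 6, 16, 26, 36
Σfm = 8×6 + 12×16 + 16×26 + 13×36 = 1124
n = Σf = 49
Mean = 1124 / 49 = 22.9388

22.939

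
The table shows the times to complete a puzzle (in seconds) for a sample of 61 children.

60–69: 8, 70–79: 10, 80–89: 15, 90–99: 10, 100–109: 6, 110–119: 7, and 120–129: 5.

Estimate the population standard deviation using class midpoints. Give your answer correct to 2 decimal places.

17.95

Midpoints: 64.5, 74.5, 84.5, 94.5, 104.5, 114.5, 124.5
n = 61, Σfm = 5524.5, mean = 90.5656
Σfm² = 519985.25
Σf(m − x̄)² = Σfm² − (Σfm)²/n = 519985.25 − 5524.5²/61 = 19655.7377
Population variance = 19655.7377 / 61 = 322.2252
Standard deviation = √322.2252 = 17.9506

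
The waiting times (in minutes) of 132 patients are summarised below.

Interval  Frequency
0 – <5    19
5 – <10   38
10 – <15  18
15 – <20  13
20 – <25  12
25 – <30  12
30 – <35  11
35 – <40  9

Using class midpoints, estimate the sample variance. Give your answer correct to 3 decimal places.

119.842

Midpoints: 2.5, 7.5, 12.5, 17.5, 22.5, 27.5, 32.5, 37.5
n = 132, Σfm = 2080, mean = 15.7576
Σfm² = 48475
Σf(m − x̄)² = Σfm² − (Σfm)²/n = 48475 − 2080²/132 = 15699.2424
Sample variance = 15699.2424 / 131 = 119.8415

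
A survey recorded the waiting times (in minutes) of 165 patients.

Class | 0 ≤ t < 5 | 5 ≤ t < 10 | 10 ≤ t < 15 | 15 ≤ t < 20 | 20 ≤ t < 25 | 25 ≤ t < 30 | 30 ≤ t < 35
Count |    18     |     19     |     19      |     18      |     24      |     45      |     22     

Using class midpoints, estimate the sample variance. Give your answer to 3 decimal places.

96.059

Midpoints: 2.5, 7.5, 12.5, 17.5, 22.5, 27.5, 32.5
n = 165, Σfm = 3232.5, mean = 19.5909
Σfm² = 79081.25
Σf(m − x̄)² = Σfm² − (Σfm)²/n = 79081.25 − 3232.5²/165 = 15753.6364
Sample variance = 15753.6364 / 164 = 96.0588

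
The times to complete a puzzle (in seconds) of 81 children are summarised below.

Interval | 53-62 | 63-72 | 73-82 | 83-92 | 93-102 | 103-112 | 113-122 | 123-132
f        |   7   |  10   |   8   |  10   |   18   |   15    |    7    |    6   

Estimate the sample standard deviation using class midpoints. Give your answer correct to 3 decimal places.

Midpoints: 57.5, 67.5, 77.5, 87.5, 97.5, 107.5, 117.5, 127.5
n = 81, Σfm = 7527.5, mean = 92.9321
Σfm² = 731956.25
Σf(m − x̄)² = Σfm² − (Σfm)²/n = 731956.25 − 7527.5²/81 = 32409.8765
Sample variance = 32409.8765 / 80 = 405.1235
Standard deviation = √405.1235 = 20.1277

20.128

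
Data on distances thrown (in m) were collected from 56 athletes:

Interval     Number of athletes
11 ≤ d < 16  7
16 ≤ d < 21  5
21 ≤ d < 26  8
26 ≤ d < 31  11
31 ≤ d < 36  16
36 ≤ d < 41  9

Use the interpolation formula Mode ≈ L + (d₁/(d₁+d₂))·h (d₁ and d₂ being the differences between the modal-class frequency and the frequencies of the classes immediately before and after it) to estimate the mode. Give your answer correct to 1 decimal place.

Modal class: 31 ≤ d < 36 (highest frequency 16).
d₁ = 16 − 11 = 5, d₂ = 16 − 9 = 7
Mode ≈ 31 + (5/(5+7)) × 5 = 31 + 2.0833 = 33.0833

33.1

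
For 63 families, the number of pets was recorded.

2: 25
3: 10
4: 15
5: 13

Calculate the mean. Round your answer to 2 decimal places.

Values: 2, 3, 4, 5
Σfx = 25×2 + 10×3 + 15×4 + 13×5 = 205
n = Σf = 63
Mean = 205 / 63 = 3.2540

3.25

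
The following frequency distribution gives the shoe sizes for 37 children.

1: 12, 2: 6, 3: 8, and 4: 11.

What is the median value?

Cumulative frequencies: 12, 18, 26, 37
n = 37, so the median is the value in position (n+1)/2 = 19.
Position 19 falls at value 3.

3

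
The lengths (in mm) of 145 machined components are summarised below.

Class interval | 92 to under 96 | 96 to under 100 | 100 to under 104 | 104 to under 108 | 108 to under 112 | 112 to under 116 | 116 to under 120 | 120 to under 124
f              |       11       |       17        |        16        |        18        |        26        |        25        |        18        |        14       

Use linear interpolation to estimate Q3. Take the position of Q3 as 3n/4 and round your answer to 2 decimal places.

115.32

Cumulative frequencies: 11, 28, 44, 62, 88, 113, 131, 145
n = 145; position = 3n/4 = 108.75.
This falls in the class 112 to under 116: L = 112, F = 88, f = 25, h = 4.
Upper quartile ≈ 112 + ((108.75 − 88) / 25) × 4 = 115.3200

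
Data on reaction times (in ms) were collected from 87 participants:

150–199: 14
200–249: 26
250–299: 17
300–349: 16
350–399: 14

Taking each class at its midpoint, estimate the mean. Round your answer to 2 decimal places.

268.75

Midpoints: 174.5, 224.5, 274.5, 324.5, 374.5
Σfm = 14×174.5 + 26×224.5 + 17×274.5 + 16×324.5 + 14×374.5 = 23381.5
n = Σf = 87
Mean = 23381.5 / 87 = 268.7529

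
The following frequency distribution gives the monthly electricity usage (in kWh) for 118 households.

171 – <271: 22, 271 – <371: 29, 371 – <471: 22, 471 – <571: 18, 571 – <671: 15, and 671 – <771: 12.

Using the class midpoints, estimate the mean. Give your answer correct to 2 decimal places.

430.32

Midpoints: 221, 321, 421, 521, 621, 721
Σfm = 22×221 + 29×321 + 22×421 + 18×521 + 15×621 + 12×721 = 50778
n = Σf = 118
Mean = 50778 / 118 = 430.3220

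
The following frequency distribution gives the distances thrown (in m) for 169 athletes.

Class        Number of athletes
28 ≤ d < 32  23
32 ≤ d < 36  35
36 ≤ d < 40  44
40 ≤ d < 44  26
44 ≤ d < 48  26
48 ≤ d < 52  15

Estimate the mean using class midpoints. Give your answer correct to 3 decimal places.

Midpoints: 30, 34, 38, 42, 46, 50
Σfm = 23×30 + 35×34 + 44×38 + 26×42 + 26×46 + 15×50 = 6590
n = Σf = 169
Mean = 6590 / 169 = 38.9941

38.994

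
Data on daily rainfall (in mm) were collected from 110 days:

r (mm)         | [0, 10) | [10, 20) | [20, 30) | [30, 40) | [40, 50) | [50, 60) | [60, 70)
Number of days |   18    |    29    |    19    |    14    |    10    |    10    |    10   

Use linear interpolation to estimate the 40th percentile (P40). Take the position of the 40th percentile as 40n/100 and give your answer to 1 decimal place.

Cumulative frequencies: 18, 47, 66, 80, 90, 100, 110
n = 110; position = 40n/100 = 44.
This falls in the class [10, 20): L = 10, F = 18, f = 29, h = 10.
40th percentile ≈ 10 + ((44 − 18) / 29) × 10 = 18.9655

19.0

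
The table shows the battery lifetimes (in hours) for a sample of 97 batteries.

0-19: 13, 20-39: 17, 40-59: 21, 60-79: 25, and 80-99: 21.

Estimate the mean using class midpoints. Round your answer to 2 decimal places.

54.45

Midpoints: 9.5, 29.5, 49.5, 69.5, 89.5
Σfm = 13×9.5 + 17×29.5 + 21×49.5 + 25×69.5 + 21×89.5 = 5281.5
n = Σf = 97
Mean = 5281.5 / 97 = 54.4485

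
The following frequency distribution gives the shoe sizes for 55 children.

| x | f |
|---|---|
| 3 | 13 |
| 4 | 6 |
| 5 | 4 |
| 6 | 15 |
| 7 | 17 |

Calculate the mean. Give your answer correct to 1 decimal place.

5.3

Values: 3, 4, 5, 6, 7
Σfx = 13×3 + 6×4 + 4×5 + 15×6 + 17×7 = 292
n = Σf = 55
Mean = 292 / 55 = 5.3091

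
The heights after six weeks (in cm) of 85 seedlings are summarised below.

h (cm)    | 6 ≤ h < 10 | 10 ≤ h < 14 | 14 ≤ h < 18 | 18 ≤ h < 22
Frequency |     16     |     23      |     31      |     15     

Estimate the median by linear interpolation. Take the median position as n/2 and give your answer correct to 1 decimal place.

Cumulative frequencies: 16, 39, 70, 85
n = 85; position = n/2 = 42.5.
This falls in the class 14 ≤ h < 18: L = 14, F = 39, f = 31, h = 4.
Median ≈ 14 + ((42.5 − 39) / 31) × 4 = 14.4516

14.5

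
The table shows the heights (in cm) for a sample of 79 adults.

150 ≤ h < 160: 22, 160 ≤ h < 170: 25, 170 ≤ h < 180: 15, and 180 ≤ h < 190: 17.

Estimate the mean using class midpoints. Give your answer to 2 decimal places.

168.42

Midpoints: 155, 165, 175, 185
Σfm = 22×155 + 25×165 + 15×175 + 17×185 = 13305
n = Σf = 79
Mean = 13305 / 79 = 168.4177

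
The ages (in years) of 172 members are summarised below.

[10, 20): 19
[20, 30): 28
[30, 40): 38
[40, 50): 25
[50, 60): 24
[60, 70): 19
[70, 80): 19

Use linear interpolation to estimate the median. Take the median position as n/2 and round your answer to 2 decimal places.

Cumulative frequencies: 19, 47, 85, 110, 134, 153, 172
n = 172; position = n/2 = 86.
This falls in the class [40, 50): L = 40, F = 85, f = 25, h = 10.
Median ≈ 40 + ((86 − 85) / 25) × 10 = 40.4000

40.40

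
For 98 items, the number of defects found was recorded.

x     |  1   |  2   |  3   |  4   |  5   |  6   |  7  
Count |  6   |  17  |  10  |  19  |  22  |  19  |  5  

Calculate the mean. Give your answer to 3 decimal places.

4.133

Values: 1, 2, 3, 4, 5, 6, 7
Σfx = 6×1 + 17×2 + 10×3 + 19×4 + 22×5 + 19×6 + 5×7 = 405
n = Σf = 98
Mean = 405 / 98 = 4.1327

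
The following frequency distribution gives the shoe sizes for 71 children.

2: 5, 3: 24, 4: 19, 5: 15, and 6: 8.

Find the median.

Cumulative frequencies: 5, 29, 48, 63, 71
n = 71, so the median is the value in position (n+1)/2 = 36.
Position 36 falls at value 4.

4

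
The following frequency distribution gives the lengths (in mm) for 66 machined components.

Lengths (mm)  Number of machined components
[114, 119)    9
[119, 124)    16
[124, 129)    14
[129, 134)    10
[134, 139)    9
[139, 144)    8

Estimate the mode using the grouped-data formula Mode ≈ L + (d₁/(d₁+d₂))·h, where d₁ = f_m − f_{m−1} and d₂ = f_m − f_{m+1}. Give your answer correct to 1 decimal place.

Modal class: [119, 124) (highest frequency 16).
d₁ = 16 − 9 = 7, d₂ = 16 − 14 = 2
Mode ≈ 119 + (7/(7+2)) × 5 = 119 + 3.8889 = 122.8889

122.9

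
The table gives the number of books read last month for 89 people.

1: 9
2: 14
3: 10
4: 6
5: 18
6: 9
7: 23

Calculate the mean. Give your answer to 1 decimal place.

4.4

Values: 1, 2, 3, 4, 5, 6, 7
Σfx = 9×1 + 14×2 + 10×3 + 6×4 + 18×5 + 9×6 + 23×7 = 396
n = Σf = 89
Mean = 396 / 89 = 4.4494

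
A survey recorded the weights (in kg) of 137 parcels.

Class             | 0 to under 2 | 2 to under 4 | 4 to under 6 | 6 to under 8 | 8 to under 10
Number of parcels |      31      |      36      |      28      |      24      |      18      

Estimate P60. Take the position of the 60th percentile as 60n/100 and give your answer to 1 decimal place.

5.1

Cumulative frequencies: 31, 67, 95, 119, 137
n = 137; position = 60n/100 = 82.2.
This falls in the class 4 to under 6: L = 4, F = 67, f = 28, h = 2.
60th percentile ≈ 4 + ((82.2 − 67) / 28) × 2 = 5.0857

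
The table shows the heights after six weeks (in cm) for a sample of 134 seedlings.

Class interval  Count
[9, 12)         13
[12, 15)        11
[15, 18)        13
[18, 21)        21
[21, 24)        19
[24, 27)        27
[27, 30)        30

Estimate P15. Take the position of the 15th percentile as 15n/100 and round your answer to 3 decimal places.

13.936

Cumulative frequencies: 13, 24, 37, 58, 77, 104, 134
n = 134; position = 15n/100 = 20.1.
This falls in the class [12, 15): L = 12, F = 13, f = 11, h = 3.
15th percentile ≈ 12 + ((20.1 − 13) / 11) × 3 = 13.9364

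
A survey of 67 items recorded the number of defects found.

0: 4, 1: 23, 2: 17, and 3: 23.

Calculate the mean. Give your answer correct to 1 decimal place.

Values: 0, 1, 2, 3
Σfx = 4×0 + 23×1 + 17×2 + 23×3 = 126
n = Σf = 67
Mean = 126 / 67 = 1.8806

1.9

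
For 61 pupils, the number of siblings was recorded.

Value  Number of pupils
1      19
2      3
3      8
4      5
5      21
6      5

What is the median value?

4

Cumulative frequencies: 19, 22, 30, 35, 56, 61
n = 61, so the median is the value in position (n+1)/2 = 31.
Position 31 falls at value 4.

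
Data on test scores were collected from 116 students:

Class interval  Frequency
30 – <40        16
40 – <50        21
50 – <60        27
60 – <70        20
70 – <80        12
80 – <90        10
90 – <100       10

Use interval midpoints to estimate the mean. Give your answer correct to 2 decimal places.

Midpoints: 35, 45, 55, 65, 75, 85, 95
Σfm = 16×35 + 21×45 + 27×55 + 20×65 + 12×75 + 10×85 + 10×95 = 6990
n = Σf = 116
Mean = 6990 / 116 = 60.2586

60.26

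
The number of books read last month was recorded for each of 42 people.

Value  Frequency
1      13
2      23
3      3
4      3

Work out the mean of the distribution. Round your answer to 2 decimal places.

Values: 1, 2, 3, 4
Σfx = 13×1 + 23×2 + 3×3 + 3×4 = 80
n = Σf = 42
Mean = 80 / 42 = 1.9048

1.90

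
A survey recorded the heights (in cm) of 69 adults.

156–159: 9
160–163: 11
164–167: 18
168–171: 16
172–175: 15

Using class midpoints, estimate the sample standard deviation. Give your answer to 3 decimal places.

Midpoints: 157.5, 161.5, 165.5, 169.5, 173.5
n = 69, Σfm = 11487.5, mean = 166.4855
Σfm² = 1914403.25
Σf(m − x̄)² = Σfm² − (Σfm)²/n = 1914403.25 − 11487.5²/69 = 1900.9855
Sample variance = 1900.9855 / 68 = 27.9557
Standard deviation = √27.9557 = 5.2873

5.287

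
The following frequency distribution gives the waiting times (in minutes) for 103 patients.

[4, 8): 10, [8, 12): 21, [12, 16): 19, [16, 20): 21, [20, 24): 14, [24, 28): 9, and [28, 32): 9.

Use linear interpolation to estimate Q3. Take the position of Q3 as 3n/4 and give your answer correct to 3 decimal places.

Cumulative frequencies: 10, 31, 50, 71, 85, 94, 103
n = 103; position = 3n/4 = 77.25.
This falls in the class [20, 24): L = 20, F = 71, f = 14, h = 4.
Upper quartile ≈ 20 + ((77.25 − 71) / 14) × 4 = 21.7857

21.786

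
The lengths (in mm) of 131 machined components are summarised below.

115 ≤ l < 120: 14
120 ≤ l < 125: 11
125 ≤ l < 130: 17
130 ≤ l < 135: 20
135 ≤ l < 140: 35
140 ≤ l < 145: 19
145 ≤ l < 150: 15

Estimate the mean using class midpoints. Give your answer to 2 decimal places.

Midpoints: 117.5, 122.5, 127.5, 132.5, 137.5, 142.5, 147.5
Σfm = 14×117.5 + 11×122.5 + 17×127.5 + 20×132.5 + 35×137.5 + 19×142.5 + 15×147.5 = 17542.5
n = Σf = 131
Mean = 17542.5 / 131 = 133.9122

133.91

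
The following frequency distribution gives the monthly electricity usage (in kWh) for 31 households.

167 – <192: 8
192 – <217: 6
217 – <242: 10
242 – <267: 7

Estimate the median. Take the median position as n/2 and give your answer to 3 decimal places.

220.750

Cumulative frequencies: 8, 14, 24, 31
n = 31; position = n/2 = 15.5.
This falls in the class 217 – <242: L = 217, F = 14, f = 10, h = 25.
Median ≈ 217 + ((15.5 − 14) / 10) × 25 = 220.7500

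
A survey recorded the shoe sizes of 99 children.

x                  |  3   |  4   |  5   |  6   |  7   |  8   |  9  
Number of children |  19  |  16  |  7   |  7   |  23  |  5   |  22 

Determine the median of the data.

7

Cumulative frequencies: 19, 35, 42, 49, 72, 77, 99
n = 99, so the median is the value in position (n+1)/2 = 50.
Position 50 falls at value 7.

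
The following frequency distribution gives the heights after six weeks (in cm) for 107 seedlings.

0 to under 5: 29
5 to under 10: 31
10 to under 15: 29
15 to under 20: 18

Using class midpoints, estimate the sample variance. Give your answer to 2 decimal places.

27.80

Midpoints: 2.5, 7.5, 12.5, 17.5
n = 107, Σfm = 982.5, mean = 9.1822
Σfm² = 11968.75
Σf(m − x̄)² = Σfm² − (Σfm)²/n = 11968.75 − 982.5²/107 = 2947.1963
Sample variance = 2947.1963 / 106 = 27.8037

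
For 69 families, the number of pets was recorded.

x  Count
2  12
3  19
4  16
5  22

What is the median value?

Cumulative frequencies: 12, 31, 47, 69
n = 69, so the median is the value in position (n+1)/2 = 35.
Position 35 falls at value 4.

4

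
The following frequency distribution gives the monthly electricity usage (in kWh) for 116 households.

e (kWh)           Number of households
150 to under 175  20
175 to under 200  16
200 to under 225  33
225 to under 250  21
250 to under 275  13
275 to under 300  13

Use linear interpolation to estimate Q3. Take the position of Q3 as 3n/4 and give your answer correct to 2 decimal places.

Cumulative frequencies: 20, 36, 69, 90, 103, 116
n = 116; position = 3n/4 = 87.
This falls in the class 225 to under 250: L = 225, F = 69, f = 21, h = 25.
Upper quartile ≈ 225 + ((87 − 69) / 21) × 25 = 246.4286

246.43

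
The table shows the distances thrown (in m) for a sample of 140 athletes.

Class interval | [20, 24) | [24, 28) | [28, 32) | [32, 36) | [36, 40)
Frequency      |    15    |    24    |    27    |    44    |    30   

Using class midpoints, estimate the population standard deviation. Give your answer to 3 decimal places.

Midpoints: 22, 26, 30, 34, 38
n = 140, Σfm = 4400, mean = 31.4286
Σfm² = 141968
Σf(m − x̄)² = Σfm² − (Σfm)²/n = 141968 − 4400²/140 = 3682.2857
Population variance = 3682.2857 / 140 = 26.3020
Standard deviation = √26.3020 = 5.1286

5.129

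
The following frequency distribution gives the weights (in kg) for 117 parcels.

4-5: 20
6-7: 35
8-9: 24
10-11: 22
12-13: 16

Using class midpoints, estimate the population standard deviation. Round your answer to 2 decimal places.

2.60

Midpoints: 4.5, 6.5, 8.5, 10.5, 12.5
n = 117, Σfm = 952.5, mean = 8.1410
Σfm² = 8543.25
Σf(m − x̄)² = Σfm² − (Σfm)²/n = 8543.25 − 952.5²/117 = 788.9231
Population variance = 788.9231 / 117 = 6.7429
Standard deviation = √6.7429 = 2.5967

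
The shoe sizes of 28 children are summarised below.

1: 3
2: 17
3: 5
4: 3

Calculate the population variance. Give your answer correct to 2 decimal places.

0.63

Values: 1, 2, 3, 4
n = 28, Σfx = 64, mean = 2.2857
Σfx² = 164
Σf(x − x̄)² = Σfx² − (Σfx)²/n = 164 − 64²/28 = 17.7143
Population variance = 17.7143 / 28 = 0.6327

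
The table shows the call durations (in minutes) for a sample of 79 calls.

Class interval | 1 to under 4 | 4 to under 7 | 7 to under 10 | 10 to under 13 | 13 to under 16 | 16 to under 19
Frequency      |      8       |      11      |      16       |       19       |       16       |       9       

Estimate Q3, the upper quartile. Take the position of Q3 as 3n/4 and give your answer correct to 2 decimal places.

Cumulative frequencies: 8, 19, 35, 54, 70, 79
n = 79; position = 3n/4 = 59.25.
This falls in the class 13 to under 16: L = 13, F = 54, f = 16, h = 3.
Upper quartile ≈ 13 + ((59.25 − 54) / 16) × 3 = 13.9844

13.98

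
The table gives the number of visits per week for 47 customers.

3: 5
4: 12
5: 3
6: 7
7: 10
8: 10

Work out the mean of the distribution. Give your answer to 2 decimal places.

5.74

Values: 3, 4, 5, 6, 7, 8
Σfx = 5×3 + 12×4 + 3×5 + 7×6 + 10×7 + 10×8 = 270
n = Σf = 47
Mean = 270 / 47 = 5.7447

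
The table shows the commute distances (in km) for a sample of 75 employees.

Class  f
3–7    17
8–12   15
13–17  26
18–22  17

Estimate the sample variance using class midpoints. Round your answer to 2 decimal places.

29.17

Midpoints: 5, 10, 15, 20
n = 75, Σfm = 965, mean = 12.8667
Σfm² = 14575
Σf(m − x̄)² = Σfm² − (Σfm)²/n = 14575 − 965²/75 = 2158.6667
Sample variance = 2158.6667 / 74 = 29.1712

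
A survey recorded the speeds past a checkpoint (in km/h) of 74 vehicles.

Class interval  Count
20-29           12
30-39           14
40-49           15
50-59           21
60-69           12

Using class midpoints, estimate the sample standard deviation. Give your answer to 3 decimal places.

Midpoints: 24.5, 34.5, 44.5, 54.5, 64.5
n = 74, Σfm = 3363, mean = 45.4459
Σfm² = 165868.5
Σf(m − x̄)² = Σfm² − (Σfm)²/n = 165868.5 − 3363²/74 = 13033.7838
Sample variance = 13033.7838 / 73 = 178.5450
Standard deviation = √178.5450 = 13.3621

13.362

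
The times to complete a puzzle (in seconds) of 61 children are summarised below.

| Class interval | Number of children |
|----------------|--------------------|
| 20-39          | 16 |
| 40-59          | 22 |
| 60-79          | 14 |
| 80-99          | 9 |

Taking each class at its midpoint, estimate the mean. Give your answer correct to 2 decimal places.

Midpoints: 29.5, 49.5, 69.5, 89.5
Σfm = 16×29.5 + 22×49.5 + 14×69.5 + 9×89.5 = 3339.5
n = Σf = 61
Mean = 3339.5 / 61 = 54.7459

54.75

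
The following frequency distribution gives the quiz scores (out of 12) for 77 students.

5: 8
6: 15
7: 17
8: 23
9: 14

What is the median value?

Cumulative frequencies: 8, 23, 40, 63, 77
n = 77, so the median is the value in position (n+1)/2 = 39.
Position 39 falls at value 7.

7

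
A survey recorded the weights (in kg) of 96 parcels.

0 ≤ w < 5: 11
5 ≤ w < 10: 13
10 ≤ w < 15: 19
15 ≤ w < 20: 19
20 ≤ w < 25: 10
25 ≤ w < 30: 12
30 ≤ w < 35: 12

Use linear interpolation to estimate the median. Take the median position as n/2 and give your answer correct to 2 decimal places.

Cumulative frequencies: 11, 24, 43, 62, 72, 84, 96
n = 96; position = n/2 = 48.
This falls in the class 15 ≤ w < 20: L = 15, F = 43, f = 19, h = 5.
Median ≈ 15 + ((48 − 43) / 19) × 5 = 16.3158

16.32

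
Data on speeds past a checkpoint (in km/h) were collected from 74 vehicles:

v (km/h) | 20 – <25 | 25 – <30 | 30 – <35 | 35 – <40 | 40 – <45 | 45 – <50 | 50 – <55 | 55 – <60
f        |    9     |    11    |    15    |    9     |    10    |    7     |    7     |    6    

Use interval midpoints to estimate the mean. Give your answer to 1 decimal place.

Midpoints: 22.5, 27.5, 32.5, 37.5, 42.5, 47.5, 52.5, 57.5
Σfm = 9×22.5 + 11×27.5 + 15×32.5 + 9×37.5 + 10×42.5 + 7×47.5 + 7×52.5 + 6×57.5 = 2800
n = Σf = 74
Mean = 2800 / 74 = 37.8378

37.8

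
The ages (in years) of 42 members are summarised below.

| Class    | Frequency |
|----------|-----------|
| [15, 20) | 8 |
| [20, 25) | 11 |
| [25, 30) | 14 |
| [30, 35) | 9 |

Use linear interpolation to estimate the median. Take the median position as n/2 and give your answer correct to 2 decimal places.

25.71

Cumulative frequencies: 8, 19, 33, 42
n = 42; position = n/2 = 21.
This falls in the class [25, 30): L = 25, F = 19, f = 14, h = 5.
Median ≈ 25 + ((21 − 19) / 14) × 5 = 25.7143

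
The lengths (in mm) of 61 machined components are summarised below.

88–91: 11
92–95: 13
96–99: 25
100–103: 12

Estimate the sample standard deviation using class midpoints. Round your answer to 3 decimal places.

Midpoints: 89.5, 93.5, 97.5, 101.5
n = 61, Σfm = 5855.5, mean = 95.9918
Σfm² = 563045.25
Σf(m − x̄)² = Σfm² − (Σfm)²/n = 563045.25 − 5855.5²/61 = 965.2459
Sample variance = 965.2459 / 60 = 16.0874
Standard deviation = √16.0874 = 4.0109

4.011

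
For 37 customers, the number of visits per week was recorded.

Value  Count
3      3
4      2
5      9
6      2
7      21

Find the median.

Cumulative frequencies: 3, 5, 14, 16, 37
n = 37, so the median is the value in position (n+1)/2 = 19.
Position 19 falls at value 7.

7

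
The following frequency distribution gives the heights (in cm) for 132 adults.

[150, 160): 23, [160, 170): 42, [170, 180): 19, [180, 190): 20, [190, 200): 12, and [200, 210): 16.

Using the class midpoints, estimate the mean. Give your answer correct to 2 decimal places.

Midpoints: 155, 165, 175, 185, 195, 205
Σfm = 23×155 + 42×165 + 19×175 + 20×185 + 12×195 + 16×205 = 23140
n = Σf = 132
Mean = 23140 / 132 = 175.3030

175.30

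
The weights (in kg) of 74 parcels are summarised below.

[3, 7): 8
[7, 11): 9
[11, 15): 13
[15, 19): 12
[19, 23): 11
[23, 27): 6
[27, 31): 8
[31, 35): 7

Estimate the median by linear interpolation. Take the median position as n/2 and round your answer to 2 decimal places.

Cumulative frequencies: 8, 17, 30, 42, 53, 59, 67, 74
n = 74; position = n/2 = 37.
This falls in the class [15, 19): L = 15, F = 30, f = 12, h = 4.
Median ≈ 15 + ((37 − 30) / 12) × 4 = 17.3333

17.33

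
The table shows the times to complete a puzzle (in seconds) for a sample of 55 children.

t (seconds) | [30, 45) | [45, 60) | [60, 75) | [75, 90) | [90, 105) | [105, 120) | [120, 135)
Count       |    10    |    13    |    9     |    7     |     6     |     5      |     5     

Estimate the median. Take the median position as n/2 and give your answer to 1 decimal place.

Cumulative frequencies: 10, 23, 32, 39, 45, 50, 55
n = 55; position = n/2 = 27.5.
This falls in the class [60, 75): L = 60, F = 23, f = 9, h = 15.
Median ≈ 60 + ((27.5 − 23) / 9) × 15 = 67.5000

67.5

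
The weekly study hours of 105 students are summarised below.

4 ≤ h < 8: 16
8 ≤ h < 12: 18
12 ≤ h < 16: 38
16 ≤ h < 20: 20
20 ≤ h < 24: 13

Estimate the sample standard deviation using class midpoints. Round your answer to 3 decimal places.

Midpoints: 6, 10, 14, 18, 22
n = 105, Σfm = 1454, mean = 13.8476
Σfm² = 22596
Σf(m − x̄)² = Σfm² − (Σfm)²/n = 22596 − 1454²/105 = 2461.5619
Sample variance = 2461.5619 / 104 = 23.6689
Standard deviation = √23.6689 = 4.8651

4.865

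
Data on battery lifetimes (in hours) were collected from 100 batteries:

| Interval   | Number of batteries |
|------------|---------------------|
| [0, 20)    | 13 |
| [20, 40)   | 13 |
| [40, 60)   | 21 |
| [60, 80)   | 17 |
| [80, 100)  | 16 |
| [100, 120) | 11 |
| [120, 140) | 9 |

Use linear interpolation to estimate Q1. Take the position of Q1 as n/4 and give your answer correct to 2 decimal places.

38.46

Cumulative frequencies: 13, 26, 47, 64, 80, 91, 100
n = 100; position = n/4 = 25.
This falls in the class [20, 40): L = 20, F = 13, f = 13, h = 20.
Lower quartile ≈ 20 + ((25 − 13) / 13) × 20 = 38.4615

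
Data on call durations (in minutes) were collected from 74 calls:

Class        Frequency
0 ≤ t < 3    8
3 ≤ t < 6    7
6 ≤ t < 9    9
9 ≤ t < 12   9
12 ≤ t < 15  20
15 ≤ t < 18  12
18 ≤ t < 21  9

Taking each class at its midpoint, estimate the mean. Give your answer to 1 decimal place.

11.5

Midpoints: 1.5, 4.5, 7.5, 10.5, 13.5, 16.5, 19.5
Σfm = 8×1.5 + 7×4.5 + 9×7.5 + 9×10.5 + 20×13.5 + 12×16.5 + 9×19.5 = 849
n = Σf = 74
Mean = 849 / 74 = 11.4730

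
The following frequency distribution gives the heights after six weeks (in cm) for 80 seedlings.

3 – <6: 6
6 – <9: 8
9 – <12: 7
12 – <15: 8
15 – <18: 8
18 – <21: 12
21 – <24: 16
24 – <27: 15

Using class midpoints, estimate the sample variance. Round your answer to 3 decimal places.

46.764

Midpoints: 4.5, 7.5, 10.5, 13.5, 16.5, 19.5, 22.5, 25.5
n = 80, Σfm = 1377, mean = 17.2125
Σfm² = 27396
Σf(m − x̄)² = Σfm² − (Σfm)²/n = 27396 − 1377²/80 = 3694.3875
Sample variance = 3694.3875 / 79 = 46.7644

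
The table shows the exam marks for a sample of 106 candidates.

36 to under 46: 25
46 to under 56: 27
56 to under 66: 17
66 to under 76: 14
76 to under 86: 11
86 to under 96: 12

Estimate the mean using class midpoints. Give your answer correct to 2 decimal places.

60.53

Midpoints: 41, 51, 61, 71, 81, 91
Σfm = 25×41 + 27×51 + 17×61 + 14×71 + 11×81 + 12×91 = 6416
n = Σf = 106
Mean = 6416 / 106 = 60.5283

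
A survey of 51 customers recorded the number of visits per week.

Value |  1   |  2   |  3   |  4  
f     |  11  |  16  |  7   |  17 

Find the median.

Cumulative frequencies: 11, 27, 34, 51
n = 51, so the median is the value in position (n+1)/2 = 26.
Position 26 falls at value 2.

2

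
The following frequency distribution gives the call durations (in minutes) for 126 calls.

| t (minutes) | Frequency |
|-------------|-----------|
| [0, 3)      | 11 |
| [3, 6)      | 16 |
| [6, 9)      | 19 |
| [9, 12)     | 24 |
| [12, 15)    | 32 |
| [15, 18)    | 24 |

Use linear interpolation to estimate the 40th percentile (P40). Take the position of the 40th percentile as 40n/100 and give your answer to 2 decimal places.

9.55

Cumulative frequencies: 11, 27, 46, 70, 102, 126
n = 126; position = 40n/100 = 50.4.
This falls in the class [9, 12): L = 9, F = 46, f = 24, h = 3.
40th percentile ≈ 9 + ((50.4 − 46) / 24) × 3 = 9.5500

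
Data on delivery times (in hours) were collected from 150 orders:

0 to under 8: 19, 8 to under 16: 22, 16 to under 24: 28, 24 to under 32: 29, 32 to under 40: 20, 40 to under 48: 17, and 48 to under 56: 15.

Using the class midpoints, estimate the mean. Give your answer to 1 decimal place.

Midpoints: 4, 12, 20, 28, 36, 44, 52
Σfm = 19×4 + 22×12 + 28×20 + 29×28 + 20×36 + 17×44 + 15×52 = 3960
n = Σf = 150
Mean = 3960 / 150 = 26.4000

26.4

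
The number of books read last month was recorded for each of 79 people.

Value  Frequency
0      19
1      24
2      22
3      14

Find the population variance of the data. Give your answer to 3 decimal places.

1.074

Values: 0, 1, 2, 3
n = 79, Σfx = 110, mean = 1.3924
Σfx² = 238
Σf(x − x̄)² = Σfx² − (Σfx)²/n = 238 − 110²/79 = 84.8354
Population variance = 84.8354 / 79 = 1.0739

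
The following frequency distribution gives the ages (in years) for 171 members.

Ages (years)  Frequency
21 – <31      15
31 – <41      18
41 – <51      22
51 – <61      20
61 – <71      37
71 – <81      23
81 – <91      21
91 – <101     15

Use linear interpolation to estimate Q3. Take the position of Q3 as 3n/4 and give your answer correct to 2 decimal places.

78.07

Cumulative frequencies: 15, 33, 55, 75, 112, 135, 156, 171
n = 171; position = 3n/4 = 128.25.
This falls in the class 71 – <81: L = 71, F = 112, f = 23, h = 10.
Upper quartile ≈ 71 + ((128.25 − 112) / 23) × 10 = 78.0652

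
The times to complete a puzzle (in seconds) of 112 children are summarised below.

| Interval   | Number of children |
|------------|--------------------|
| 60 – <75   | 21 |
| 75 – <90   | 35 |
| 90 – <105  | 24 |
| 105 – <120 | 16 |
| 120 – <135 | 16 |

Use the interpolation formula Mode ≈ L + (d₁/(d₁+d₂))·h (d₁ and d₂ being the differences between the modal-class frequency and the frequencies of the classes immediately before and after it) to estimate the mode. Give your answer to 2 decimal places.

Modal class: 75 – <90 (highest frequency 35).
d₁ = 35 − 21 = 14, d₂ = 35 − 24 = 11
Mode ≈ 75 + (14/(14+11)) × 15 = 75 + 8.4000 = 83.4000

83.40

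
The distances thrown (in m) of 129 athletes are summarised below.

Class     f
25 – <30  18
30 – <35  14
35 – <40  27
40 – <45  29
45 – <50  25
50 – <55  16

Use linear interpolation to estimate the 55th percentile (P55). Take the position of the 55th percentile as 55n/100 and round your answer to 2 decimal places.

Cumulative frequencies: 18, 32, 59, 88, 113, 129
n = 129; position = 55n/100 = 70.95.
This falls in the class 40 – <45: L = 40, F = 59, f = 29, h = 5.
55th percentile ≈ 40 + ((70.95 − 59) / 29) × 5 = 42.0603

42.06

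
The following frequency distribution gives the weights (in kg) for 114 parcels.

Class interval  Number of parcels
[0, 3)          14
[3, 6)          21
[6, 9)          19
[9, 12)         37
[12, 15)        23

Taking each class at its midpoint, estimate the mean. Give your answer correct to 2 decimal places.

Midpoints: 1.5, 4.5, 7.5, 10.5, 13.5
Σfm = 14×1.5 + 21×4.5 + 19×7.5 + 37×10.5 + 23×13.5 = 957
n = Σf = 114
Mean = 957 / 114 = 8.3947

8.39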